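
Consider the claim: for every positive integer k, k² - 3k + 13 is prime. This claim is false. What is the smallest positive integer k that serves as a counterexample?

For k = 1, 2, 3, 4, …, 9, 10, 11 the conclusion holds.
k = 12: k² - 3k + 13 = 121 = 11 × 11, composite.

k = 12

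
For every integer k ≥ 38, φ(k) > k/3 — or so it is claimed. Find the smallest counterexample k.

We need the least integer k ≥ 38 for which the claim fails.
k = 38: φ(38) = 18 and 38/3 = 38/3, so φ(38) > 38/3.
k = 39: φ(39) = 24 and 39/3 = 13, so φ(39) > 39/3.
k = 40: φ(40) = 16 and 40/3 = 40/3, so φ(40) > 40/3.
k = 41: φ(41) = 40 and 41/3 = 41/3, so φ(41) > 41/3.
k = 42: φ(42) = 12 and 42/3 = 14, so φ(42) ≤ 42/3.
Thus k = 42 disproves the claim, and no smaller k works.

k = 42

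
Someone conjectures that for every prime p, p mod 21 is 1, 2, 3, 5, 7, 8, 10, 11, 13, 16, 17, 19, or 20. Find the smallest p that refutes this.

Check each prime p in order until the claim fails.
The first 18 eligible values, up to p = 61, all satisfy the conclusion.
p = 67: 67 mod 21 = 4 — not in {1, 2, 3, 5, 7, 8, 10, 11, 13, 16, 17, 19, 20}.
So p = 67 is the smallest counterexample.

p = 67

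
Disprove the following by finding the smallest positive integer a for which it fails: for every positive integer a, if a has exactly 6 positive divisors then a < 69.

The first 11 eligible values, up to a = 68, all satisfy the conclusion.
a = 75: τ(75) = 6; 75 ≥ 69.
Hence a = 75 is a counterexample.

a = 75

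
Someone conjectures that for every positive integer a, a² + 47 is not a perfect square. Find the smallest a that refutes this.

We need the least positive integer a for which a² + 47 is a perfect square.
For a = 1, 2, 3, 4, …, 20, 21, 22 the conclusion holds.
a = 23: 23² + 47 = 576 = 24², a perfect square.
So a = 23 is the smallest counterexample.

a = 23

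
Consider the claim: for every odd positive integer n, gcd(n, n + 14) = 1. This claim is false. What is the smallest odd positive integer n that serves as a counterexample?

For n = 1, 3, 5 the conclusion holds.
n = 7: gcd(7, 21) = 7.

n = 7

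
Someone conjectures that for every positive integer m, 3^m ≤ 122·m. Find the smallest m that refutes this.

We need the least positive integer m for which 3^m > 122·m.
The first 6 eligible values, up to m = 6, all satisfy the conclusion.
m = 7: 3^m = 2187 and 122·m = 854, so 2187 > 854.
Thus m = 7 disproves the claim, and no smaller m works.

m = 7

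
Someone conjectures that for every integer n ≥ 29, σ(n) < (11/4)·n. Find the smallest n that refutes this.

n = 60

We need the least integer n ≥ 29 for which the claim fails.
For n = 29, 30, 31, 32, …, 57, 58, 59 the conclusion holds.
n = 60: σ(60) = 168; 168 ≥ 165.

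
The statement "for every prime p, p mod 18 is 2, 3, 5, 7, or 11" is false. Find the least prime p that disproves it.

p = 13

For p = 2, 3, 5, 7, 11 the conclusion holds.
p = 13: 13 mod 18 = 13 — not in {2, 3, 5, 7, 11}.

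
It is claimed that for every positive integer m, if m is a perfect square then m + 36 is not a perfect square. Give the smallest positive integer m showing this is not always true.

Check each positive integer m in order until m is a perfect square but m + 36 is a perfect square.
m = 1: 1 + 36 = 37, not a perfect square.
m = 4: 4 + 36 = 40, not a perfect square.
m = 9: 9 + 36 = 45, not a perfect square.
m = 16: 16 + 36 = 52, not a perfect square.
m = 25: 25 + 36 = 61, not a perfect square.
m = 36: 36 + 36 = 72, not a perfect square.
m = 49: 49 + 36 = 85, not a perfect square.
m = 64: 64 = 8² and 64 + 36 = 100 = 10².
So m = 64 is the smallest counterexample.

m = 64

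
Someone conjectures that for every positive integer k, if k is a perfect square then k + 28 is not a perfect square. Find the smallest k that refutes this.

We need the least positive integer k for which k is a perfect square but k + 28 is a perfect square.
k = 1: 1 + 28 = 29, not a perfect square.
k = 4: 4 + 28 = 32, not a perfect square.
k = 9: 9 + 28 = 37, not a perfect square.
k = 16: 16 + 28 = 44, not a perfect square.
k = 25: 25 + 28 = 53, not a perfect square.
k = 36: 36 = 6² and 36 + 28 = 64 = 8².

k = 36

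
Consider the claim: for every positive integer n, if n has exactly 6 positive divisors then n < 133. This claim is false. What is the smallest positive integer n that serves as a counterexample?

Check each positive integer n in order until n has exactly 6 positive divisors but the claim fails.
For n = 12, 18, 20, 28, …, 116, 117, 124 the conclusion holds.
n = 147: τ(147) = 6; 147 ≥ 133.

n = 147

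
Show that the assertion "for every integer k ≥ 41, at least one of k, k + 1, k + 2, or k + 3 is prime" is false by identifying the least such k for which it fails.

k = 48

We need the least integer k ≥ 41 for which k, k + 1, k + 2, k + 3 are all composite.
The first 7 eligible values, up to k = 47, all satisfy the conclusion.
k = 48: 48 = 2 × 24; 49 = 7 × 7; 50 = 2 × 25; 51 = 3 × 17 — all composite.
Thus k = 48 disproves the claim, and no smaller k works.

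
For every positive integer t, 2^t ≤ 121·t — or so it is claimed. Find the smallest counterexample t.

t = 11

We need the least positive integer t for which 2^t > 121·t.
The first 10 eligible values, up to t = 10, all satisfy the conclusion.
t = 11: 2^t = 2048 and 121·t = 1331, so 2048 > 1331.
So t = 11 is the smallest counterexample.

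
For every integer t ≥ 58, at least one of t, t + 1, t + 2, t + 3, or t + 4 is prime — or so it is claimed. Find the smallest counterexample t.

For t = 58, 59, 60, 61 the conclusion holds.
t = 62: 62 = 2 × 31; 63 = 3 × 21; 64 = 2 × 32; 65 = 5 × 13; 66 = 2 × 33 — all composite.
So t = 62 is the smallest counterexample.

t = 62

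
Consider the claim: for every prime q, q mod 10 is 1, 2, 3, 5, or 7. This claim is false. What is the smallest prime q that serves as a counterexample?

q = 19

Check each prime q in order until the claim fails.
q = 2: 2 mod 10 = 2.
q = 3: 3 mod 10 = 3.
q = 5: 5 mod 10 = 5.
q = 7: 7 mod 10 = 7.
q = 11: 11 mod 10 = 1.
q = 13: 13 mod 10 = 3.
q = 17: 17 mod 10 = 7.
q = 19: 19 mod 10 = 9 — not in {1, 2, 3, 5, 7}.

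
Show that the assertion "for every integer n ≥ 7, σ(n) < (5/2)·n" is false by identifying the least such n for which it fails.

n = 24

A counterexample is any integer n ≥ 7 such that the claim fails; we check each in order.
For n = 7, 8, 9, 10, …, 21, 22, 23 the conclusion holds.
n = 24: σ(24) = 60; 60 ≥ 60.
Hence n = 24 is a counterexample.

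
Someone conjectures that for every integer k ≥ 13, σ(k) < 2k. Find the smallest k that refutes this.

k = 18

For k = 13, 14, 15, 16, 17 the conclusion holds.
k = 18: σ(18) = 39; 39 ≥ 36.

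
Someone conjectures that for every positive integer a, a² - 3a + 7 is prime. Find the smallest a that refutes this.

A counterexample is any positive integer a such that a² - 3a + 7 is not prime; we check each in order.
The first 5 eligible values, up to a = 5, all satisfy the conclusion.
a = 6: a² - 3a + 7 = 25 = 5 × 5, composite.
Thus a = 6 disproves the claim, and no smaller a works.

a = 6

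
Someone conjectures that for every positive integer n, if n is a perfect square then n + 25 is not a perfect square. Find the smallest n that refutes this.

n = 144

Check each positive integer n in order until n is a perfect square but n + 25 is a perfect square.
For n = 1, 4, 9, 16, …, 81, 100, 121 the conclusion holds.
n = 144: 144 = 12² and 144 + 25 = 169 = 13².
Hence n = 144 is a counterexample.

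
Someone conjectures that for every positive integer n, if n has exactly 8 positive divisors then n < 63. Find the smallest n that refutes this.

n = 66

n = 24: τ(24) = 8; 24 < 63.
n = 30: τ(30) = 8; 30 < 63.
n = 40: τ(40) = 8; 40 < 63.
n = 42: τ(42) = 8; 42 < 63.
n = 54: τ(54) = 8; 54 < 63.
n = 56: τ(56) = 8; 56 < 63.
n = 66: τ(66) = 8; 66 ≥ 63.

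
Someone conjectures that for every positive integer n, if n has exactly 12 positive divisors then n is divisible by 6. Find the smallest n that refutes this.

Check each positive integer n in order until n has exactly 12 positive divisors but n is not divisible by 6.
For n = 60, 72, 84, 90, 96, 108, 126, 132 the conclusion holds.
n = 140: τ(140) = 12; 140 mod 6 = 2.
So n = 140 is the smallest counterexample.

n = 140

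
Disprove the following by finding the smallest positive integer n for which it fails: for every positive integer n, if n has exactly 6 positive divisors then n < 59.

n = 63

For n = 12, 18, 20, 28, 32, 44, 45, 50, 52 the conclusion holds.
n = 63: τ(63) = 6; 63 ≥ 59.
Hence n = 63 is a counterexample.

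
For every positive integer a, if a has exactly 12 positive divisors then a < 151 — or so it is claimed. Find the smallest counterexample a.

Check each positive integer a in order until a has exactly 12 positive divisors but the claim fails.
For a = 60, 72, 84, 90, 96, 108, 126, 132, 140, 150 the conclusion holds.
a = 156: τ(156) = 12; 156 ≥ 151.

a = 156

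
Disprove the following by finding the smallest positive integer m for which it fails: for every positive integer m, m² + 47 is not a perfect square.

m = 23

For m = 1, 2, 3, 4, …, 20, 21, 22 the conclusion holds.
m = 23: 23² + 47 = 576 = 24², a perfect square.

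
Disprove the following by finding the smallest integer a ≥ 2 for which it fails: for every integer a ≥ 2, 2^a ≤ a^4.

a = 17

We need the least integer a ≥ 2 for which 2^a > a^4.
For a = 2, 3, 4, 5, …, 14, 15, 16 the conclusion holds.
a = 17: 2^a = 131072 and a^4 = 83521, so 131072 > 83521.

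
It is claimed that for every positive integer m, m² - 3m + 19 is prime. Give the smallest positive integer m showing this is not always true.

Check each positive integer m in order until m² - 3m + 19 is not prime.
The first 17 eligible values, up to m = 17, all satisfy the conclusion.
m = 18: m² - 3m + 19 = 289 = 17 × 17, composite.

m = 18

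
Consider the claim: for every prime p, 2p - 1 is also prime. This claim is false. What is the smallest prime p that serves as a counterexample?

For p = 2, 3 the conclusion holds.
p = 5: 2p - 1 = 9 = 3 × 3, not prime.

p = 5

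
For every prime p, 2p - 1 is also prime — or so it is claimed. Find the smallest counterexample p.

p = 5

We need the least prime p for which 2p - 1 is not prime.
p = 2: 2p - 1 = 3, prime.
p = 3: 2p - 1 = 5, prime.
p = 5: 2p - 1 = 9 = 3 × 3, not prime.
Hence p = 5 is a counterexample.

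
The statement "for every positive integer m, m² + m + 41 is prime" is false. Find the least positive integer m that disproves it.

For m = 1, 2, 3, 4, …, 37, 38, 39 the conclusion holds.
m = 40: m² + m + 41 = 1681 = 41 × 41, composite.
Hence m = 40 is a counterexample.

m = 40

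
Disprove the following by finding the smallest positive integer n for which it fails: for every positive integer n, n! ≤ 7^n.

n = 17

For n = 1, 2, 3, 4, …, 14, 15, 16 the conclusion holds.
n = 17: n! = 355687428096000 and 7^n = 232630513987207, so 355687428096000 > 232630513987207.
Hence n = 17 is a counterexample.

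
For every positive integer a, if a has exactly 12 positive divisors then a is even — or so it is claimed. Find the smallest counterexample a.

a = 315

We need the least positive integer a for which a has exactly 12 positive divisors but a is odd.
The first 24 eligible values, up to a = 308, all satisfy the conclusion.
a = 315: divisors of 315: 12 divisors; 315 is odd.
Hence a = 315 is a counterexample.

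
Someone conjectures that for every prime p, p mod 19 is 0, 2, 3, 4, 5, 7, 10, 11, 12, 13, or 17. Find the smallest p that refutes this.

p = 37

For p = 2, 3, 5, 7, …, 23, 29, 31 the conclusion holds.
p = 37: 37 mod 19 = 18 — not in {0, 2, 3, 4, 5, 7, 10, 11, 12, 13, 17}.
Thus p = 37 disproves the claim, and no smaller p works.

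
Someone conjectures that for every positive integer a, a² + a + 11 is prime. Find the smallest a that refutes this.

a = 10

We need the least positive integer a for which a² + a + 11 is not prime.
The first 9 eligible values, up to a = 9, all satisfy the conclusion.
a = 10: a² + a + 11 = 121 = 11 × 11, composite.
So a = 10 is the smallest counterexample.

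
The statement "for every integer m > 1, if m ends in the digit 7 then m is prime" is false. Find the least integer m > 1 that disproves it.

m = 27

m = 7: 7 ends in 7 and is prime.
m = 17: 17 ends in 7 and is prime.
m = 27: 27 ends in 7; 27 = 3 × 9, composite.
Hence m = 27 is a counterexample.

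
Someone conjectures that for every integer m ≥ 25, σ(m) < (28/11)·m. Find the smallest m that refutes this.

Check each integer m ≥ 25 in order until the claim fails.
For m = 25, 26, 27, 28, …, 45, 46, 47 the conclusion holds.
m = 48: σ(48) = 124; 124 ≥ 1344/11.
So m = 48 is the smallest counterexample.

m = 48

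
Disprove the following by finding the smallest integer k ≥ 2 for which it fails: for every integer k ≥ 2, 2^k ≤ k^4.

Check each integer k ≥ 2 in order until 2^k > k^4.
For k = 2, 3, 4, 5, …, 14, 15, 16 the conclusion holds.
k = 17: 2^k = 131072 and k^4 = 83521, so 131072 > 83521.
Hence k = 17 is a counterexample.

k = 17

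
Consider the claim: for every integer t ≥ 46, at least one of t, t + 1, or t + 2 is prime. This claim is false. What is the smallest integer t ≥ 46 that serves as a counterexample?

t = 48

We need the least integer t ≥ 46 for which t, t + 1, t + 2 are all composite.
t = 46: 47 is prime.
t = 47: 47 is prime.
t = 48: 48 = 2 × 24; 49 = 7 × 7; 50 = 2 × 25 — all composite.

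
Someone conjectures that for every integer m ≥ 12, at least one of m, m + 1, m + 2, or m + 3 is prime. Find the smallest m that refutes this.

m = 24

A counterexample is any integer m ≥ 12 such that m, m + 1, m + 2, m + 3 are all composite; we check each in order.
The first 12 eligible values, up to m = 23, all satisfy the conclusion.
m = 24: 24 = 2 × 12; 25 = 5 × 5; 26 = 2 × 13; 27 = 3 × 9 — all composite.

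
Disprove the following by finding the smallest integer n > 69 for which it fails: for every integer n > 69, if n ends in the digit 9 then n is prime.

n = 99

A counterexample is any integer n > 69 such that n ends in the digit 9 but n is not prime; we check each in order.
n = 79: 79 ends in 9 and is prime.
n = 89: 89 ends in 9 and is prime.
n = 99: 99 ends in 9; 99 = 3 × 33, composite.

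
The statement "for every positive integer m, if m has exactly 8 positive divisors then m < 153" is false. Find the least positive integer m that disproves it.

m = 154

Check each positive integer m in order until m has exactly 8 positive divisors but the claim fails.
For m = 24, 30, 40, 42, …, 136, 138, 152 the conclusion holds.
m = 154: τ(154) = 8; 154 ≥ 153.
Hence m = 154 is a counterexample.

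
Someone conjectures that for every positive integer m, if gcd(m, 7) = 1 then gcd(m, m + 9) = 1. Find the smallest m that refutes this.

A counterexample is any positive integer m such that gcd(m, 7) = 1 but gcd(m, m + 9) > 1; we check each in order.
For m = 1, 2 the conclusion holds.
m = 3: gcd(3, 12) = 3.

m = 3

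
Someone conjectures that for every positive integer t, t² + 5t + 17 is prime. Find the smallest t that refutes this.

A counterexample is any positive integer t such that t² + 5t + 17 is not prime; we check each in order.
t = 1: t² + 5t + 17 = 23, prime.
t = 2: t² + 5t + 17 = 31, prime.
t = 3: t² + 5t + 17 = 41, prime.
t = 4: t² + 5t + 17 = 53, prime.
t = 5: t² + 5t + 17 = 67, prime.
t = 6: t² + 5t + 17 = 83, prime.
t = 7: t² + 5t + 17 = 101, prime.
t = 8: t² + 5t + 17 = 121 = 11 × 11, composite.

t = 8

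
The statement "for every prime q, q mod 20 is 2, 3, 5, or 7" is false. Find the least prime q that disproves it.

For q = 2, 3, 5, 7 the conclusion holds.
q = 11: 11 mod 20 = 11 — not in {2, 3, 5, 7}.
Thus q = 11 disproves the claim, and no smaller q works.

q = 11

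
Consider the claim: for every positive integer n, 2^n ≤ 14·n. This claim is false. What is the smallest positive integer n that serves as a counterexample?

For n = 1, 2, 3, 4, 5, 6 the conclusion holds.
n = 7: 2^n = 128 and 14·n = 98, so 128 > 98.

n = 7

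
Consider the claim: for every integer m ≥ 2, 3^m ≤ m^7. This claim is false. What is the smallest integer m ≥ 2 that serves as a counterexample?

m = 19

Check each integer m ≥ 2 in order until 3^m > m^7.
The first 17 eligible values, up to m = 18, all satisfy the conclusion.
m = 19: 3^m = 1162261467 and m^7 = 893871739, so 1162261467 > 893871739.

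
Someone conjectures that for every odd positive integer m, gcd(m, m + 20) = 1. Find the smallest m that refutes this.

Check each odd positive integer m in order until gcd(m, m + 20) > 1.
For m = 1, 3 the conclusion holds.
m = 5: gcd(5, 25) = 5.
Hence m = 5 is a counterexample.

m = 5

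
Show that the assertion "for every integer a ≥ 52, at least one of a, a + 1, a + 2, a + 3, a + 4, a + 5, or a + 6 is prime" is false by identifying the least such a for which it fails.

a = 90

For a = 52, 53, 54, 55, …, 87, 88, 89 the conclusion holds.
a = 90: 90 = 2 × 45; 91 = 7 × 13; 92 = 2 × 46; 93 = 3 × 31; 94 = 2 × 47; 95 = 5 × 19; 96 = 2 × 48 — all composite.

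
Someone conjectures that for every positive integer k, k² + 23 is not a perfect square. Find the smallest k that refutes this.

For k = 1, 2, 3, 4, 5, 6, 7, 8, 9, 10 the conclusion holds.
k = 11: 11² + 23 = 144 = 12², a perfect square.
So k = 11 is the smallest counterexample.

k = 11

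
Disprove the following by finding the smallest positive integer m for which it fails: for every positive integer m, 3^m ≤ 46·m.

m = 5

Check each positive integer m in order until 3^m > 46·m.
For m = 1, 2, 3, 4 the conclusion holds.
m = 5: 3^m = 243 and 46·m = 230, so 243 > 230.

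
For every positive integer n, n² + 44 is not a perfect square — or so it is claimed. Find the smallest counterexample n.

Check each positive integer n in order until n² + 44 is a perfect square.
The first 9 eligible values, up to n = 9, all satisfy the conclusion.
n = 10: 10² + 44 = 144 = 12², a perfect square.
Hence n = 10 is a counterexample.

n = 10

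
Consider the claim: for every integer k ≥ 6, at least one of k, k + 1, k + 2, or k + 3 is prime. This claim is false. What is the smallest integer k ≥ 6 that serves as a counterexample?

k = 24

A counterexample is any integer k ≥ 6 such that k, k + 1, k + 2, k + 3 are all composite; we check each in order.
For k = 6, 7, 8, 9, …, 21, 22, 23 the conclusion holds.
k = 24: 24 = 2 × 12; 25 = 5 × 5; 26 = 2 × 13; 27 = 3 × 9 — all composite.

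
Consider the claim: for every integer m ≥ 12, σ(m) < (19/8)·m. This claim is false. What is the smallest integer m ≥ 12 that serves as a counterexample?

m = 24

The first 12 eligible values, up to m = 23, all satisfy the conclusion.
m = 24: σ(24) = 60; 60 ≥ 57.
Thus m = 24 disproves the claim, and no smaller m works.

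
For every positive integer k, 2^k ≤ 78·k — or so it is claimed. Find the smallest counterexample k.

The first 9 eligible values, up to k = 9, all satisfy the conclusion.
k = 10: 2^k = 1024 and 78·k = 780, so 1024 > 780.

k = 10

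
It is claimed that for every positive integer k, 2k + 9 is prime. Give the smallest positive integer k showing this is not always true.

Check each positive integer k in order until 2k + 9 is not prime.
For k = 1, 2 the conclusion holds.
k = 3: 2k + 9 = 15 = 3 × 5, composite.

k = 3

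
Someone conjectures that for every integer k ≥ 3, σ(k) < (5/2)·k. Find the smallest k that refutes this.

A counterexample is any integer k ≥ 3 such that the claim fails; we check each in order.
For k = 3, 4, 5, 6, …, 21, 22, 23 the conclusion holds.
k = 24: σ(24) = 60; 60 ≥ 60.
Hence k = 24 is a counterexample.

k = 24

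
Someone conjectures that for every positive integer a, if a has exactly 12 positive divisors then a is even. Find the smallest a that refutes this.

a = 315

For a = 60, 72, 84, 90, …, 294, 306, 308 the conclusion holds.
a = 315: divisors of 315: 12 divisors; 315 is odd.
So a = 315 is the smallest counterexample.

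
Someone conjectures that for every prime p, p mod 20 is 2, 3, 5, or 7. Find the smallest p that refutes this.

p = 2: 2 mod 20 = 2.
p = 3: 3 mod 20 = 3.
p = 5: 5 mod 20 = 5.
p = 7: 7 mod 20 = 7.
p = 11: 11 mod 20 = 11 — not in {2, 3, 5, 7}.
Hence p = 11 is a counterexample.

p = 11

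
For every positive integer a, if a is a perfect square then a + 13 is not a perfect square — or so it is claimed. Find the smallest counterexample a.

Check each positive integer a in order until a is a perfect square but a + 13 is a perfect square.
For a = 1, 4, 9, 16, 25 the conclusion holds.
a = 36: 36 = 6² and 36 + 13 = 49 = 7².

a = 36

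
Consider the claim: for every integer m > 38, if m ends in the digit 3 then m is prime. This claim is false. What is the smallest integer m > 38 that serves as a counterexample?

For m = 43, 53 the conclusion holds.
m = 63: 63 ends in 3; 63 = 3 × 21, composite.
Thus m = 63 disproves the claim, and no smaller m works.

m = 63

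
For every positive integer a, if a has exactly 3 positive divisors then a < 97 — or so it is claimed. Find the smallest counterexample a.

a = 121

Check each positive integer a in order until a has exactly 3 positive divisors but the claim fails.
For a = 4, 9, 25, 49 the conclusion holds.
a = 121: τ(121) = 3; 121 ≥ 97.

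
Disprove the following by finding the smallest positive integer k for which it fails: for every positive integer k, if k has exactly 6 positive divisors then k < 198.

k = 207

Check each positive integer k in order until k has exactly 6 positive divisors but the claim fails.
For k = 12, 18, 20, 28, …, 172, 175, 188 the conclusion holds.
k = 207: τ(207) = 6; 207 ≥ 198.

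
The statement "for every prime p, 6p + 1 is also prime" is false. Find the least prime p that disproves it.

Check each prime p in order until 6p + 1 is not prime.
p = 2: 6p + 1 = 13, prime.
p = 3: 6p + 1 = 19, prime.
p = 5: 6p + 1 = 31, prime.
p = 7: 6p + 1 = 43, prime.
p = 11: 6p + 1 = 67, prime.
p = 13: 6p + 1 = 79, prime.
p = 17: 6p + 1 = 103, prime.
p = 19: 6p + 1 = 115 = 5 × 23, not prime.

p = 19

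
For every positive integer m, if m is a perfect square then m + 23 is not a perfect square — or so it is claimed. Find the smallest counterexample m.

m = 121

Check each positive integer m in order until m is a perfect square but m + 23 is a perfect square.
For m = 1, 4, 9, 16, 25, 36, 49, 64, 81, 100 the conclusion holds.
m = 121: 121 = 11² and 121 + 23 = 144 = 12².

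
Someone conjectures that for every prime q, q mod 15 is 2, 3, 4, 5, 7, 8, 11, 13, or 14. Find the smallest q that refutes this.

We need the least prime q for which the claim fails.
The first 10 eligible values, up to q = 29, all satisfy the conclusion.
q = 31: 31 mod 15 = 1 — not in {2, 3, 4, 5, 7, 8, 11, 13, 14}.
So q = 31 is the smallest counterexample.

q = 31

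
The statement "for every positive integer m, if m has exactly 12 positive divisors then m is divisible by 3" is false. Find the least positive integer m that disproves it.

m = 140

A counterexample is any positive integer m such that m has exactly 12 positive divisors but m is not divisible by 3; we check each in order.
The first 8 eligible values, up to m = 132, all satisfy the conclusion.
m = 140: τ(140) = 12; 140 mod 3 = 2.
Hence m = 140 is a counterexample.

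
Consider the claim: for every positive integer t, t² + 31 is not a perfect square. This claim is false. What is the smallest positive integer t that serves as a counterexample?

A counterexample is any positive integer t such that t² + 31 is a perfect square; we check each in order.
The first 14 eligible values, up to t = 14, all satisfy the conclusion.
t = 15: 15² + 31 = 256 = 16², a perfect square.

t = 15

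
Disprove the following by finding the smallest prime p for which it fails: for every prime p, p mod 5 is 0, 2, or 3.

p = 11

Check each prime p in order until the claim fails.
The first 4 eligible values, up to p = 7, all satisfy the conclusion.
p = 11: 11 mod 5 = 1 — not in {0, 2, 3}.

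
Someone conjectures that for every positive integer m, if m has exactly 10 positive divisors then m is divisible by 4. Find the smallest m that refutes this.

m = 162

m = 48: τ(48) = 10; 48 mod 4 = 0.
m = 80: τ(80) = 10; 80 mod 4 = 0.
m = 112: τ(112) = 10; 112 mod 4 = 0.
m = 162: τ(162) = 10; 162 mod 4 = 2.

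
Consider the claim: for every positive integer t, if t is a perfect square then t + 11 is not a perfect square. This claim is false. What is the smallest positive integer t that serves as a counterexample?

t = 25

We need the least positive integer t for which t is a perfect square but t + 11 is a perfect square.
The first 4 eligible values, up to t = 16, all satisfy the conclusion.
t = 25: 25 = 5² and 25 + 11 = 36 = 6².
So t = 25 is the smallest counterexample.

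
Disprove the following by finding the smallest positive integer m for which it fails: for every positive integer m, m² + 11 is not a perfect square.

m = 5

A counterexample is any positive integer m such that m² + 11 is a perfect square; we check each in order.
m = 1: 1² + 11 = 12, not a perfect square.
m = 2: 2² + 11 = 15, not a perfect square.
m = 3: 3² + 11 = 20, not a perfect square.
m = 4: 4² + 11 = 27, not a perfect square.
m = 5: 5² + 11 = 36 = 6², a perfect square.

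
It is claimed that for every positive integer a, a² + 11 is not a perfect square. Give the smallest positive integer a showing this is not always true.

a = 5

Check each positive integer a in order until a² + 11 is a perfect square.
For a = 1, 2, 3, 4 the conclusion holds.
a = 5: 5² + 11 = 36 = 6², a perfect square.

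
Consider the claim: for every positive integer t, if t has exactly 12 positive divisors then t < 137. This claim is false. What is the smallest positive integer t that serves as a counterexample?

t = 140

We need the least positive integer t for which t has exactly 12 positive divisors but the claim fails.
For t = 60, 72, 84, 90, 96, 108, 126, 132 the conclusion holds.
t = 140: τ(140) = 12; 140 ≥ 137.
Hence t = 140 is a counterexample.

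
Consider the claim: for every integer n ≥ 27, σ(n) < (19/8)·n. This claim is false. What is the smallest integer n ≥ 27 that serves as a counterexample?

A counterexample is any integer n ≥ 27 such that the claim fails; we check each in order.
For n = 27, 28, 29 the conclusion holds.
n = 30: σ(30) = 72; 72 ≥ 285/4.
Thus n = 30 disproves the claim, and no smaller n works.

n = 30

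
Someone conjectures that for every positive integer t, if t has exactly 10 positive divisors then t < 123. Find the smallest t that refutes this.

A counterexample is any positive integer t such that t has exactly 10 positive divisors but the claim fails; we check each in order.
For t = 48, 80, 112 the conclusion holds.
t = 162: τ(162) = 10; 162 ≥ 123.
So t = 162 is the smallest counterexample.

t = 162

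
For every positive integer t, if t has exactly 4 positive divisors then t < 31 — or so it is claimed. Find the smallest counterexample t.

We need the least positive integer t for which t has exactly 4 positive divisors but the claim fails.
For t = 6, 8, 10, 14, 15, 21, 22, 26, 27 the conclusion holds.
t = 33: τ(33) = 4; 33 ≥ 31.
So t = 33 is the smallest counterexample.

t = 33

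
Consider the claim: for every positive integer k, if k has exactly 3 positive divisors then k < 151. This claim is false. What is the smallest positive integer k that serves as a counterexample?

k = 169

A counterexample is any positive integer k such that k has exactly 3 positive divisors but the claim fails; we check each in order.
The first 5 eligible values, up to k = 121, all satisfy the conclusion.
k = 169: τ(169) = 3; 169 ≥ 151.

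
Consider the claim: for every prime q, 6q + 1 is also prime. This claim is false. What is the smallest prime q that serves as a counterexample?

q = 19

We need the least prime q for which 6q + 1 is not prime.
The first 7 eligible values, up to q = 17, all satisfy the conclusion.
q = 19: 6q + 1 = 115 = 5 × 23, not prime.
Thus q = 19 disproves the claim, and no smaller q works.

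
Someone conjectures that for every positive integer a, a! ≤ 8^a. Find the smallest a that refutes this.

a = 20

We need the least positive integer a for which a! > 8^a.
The first 19 eligible values, up to a = 19, all satisfy the conclusion.
a = 20: a! = 2432902008176640000 and 8^a = 1152921504606846976, so 2432902008176640000 > 1152921504606846976.
So a = 20 is the smallest counterexample.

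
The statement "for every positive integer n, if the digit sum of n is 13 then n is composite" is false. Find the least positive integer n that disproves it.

n = 67

A counterexample is any positive integer n such that the digit sum of n is 13 but n is prime; we check each in order.
For n = 49, 58 the conclusion holds.
n = 67: digit sum 13; 67 is prime, not composite.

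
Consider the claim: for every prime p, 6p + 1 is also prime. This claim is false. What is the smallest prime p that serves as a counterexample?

We need the least prime p for which 6p + 1 is not prime.
The first 7 eligible values, up to p = 17, all satisfy the conclusion.
p = 19: 6p + 1 = 115 = 5 × 23, not prime.
Hence p = 19 is a counterexample.

p = 19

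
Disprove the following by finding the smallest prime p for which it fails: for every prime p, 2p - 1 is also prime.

Check each prime p in order until 2p - 1 is not prime.
p = 2: 2p - 1 = 3, prime.
p = 3: 2p - 1 = 5, prime.
p = 5: 2p - 1 = 9 = 3 × 3, not prime.
So p = 5 is the smallest counterexample.

p = 5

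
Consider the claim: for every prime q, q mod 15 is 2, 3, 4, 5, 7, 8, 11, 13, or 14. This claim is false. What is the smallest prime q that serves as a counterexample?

q = 31

The first 10 eligible values, up to q = 29, all satisfy the conclusion.
q = 31: 31 mod 15 = 1 — not in {2, 3, 4, 5, 7, 8, 11, 13, 14}.
So q = 31 is the smallest counterexample.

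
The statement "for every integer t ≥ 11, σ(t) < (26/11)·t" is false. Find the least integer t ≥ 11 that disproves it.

We need the least integer t ≥ 11 for which the claim fails.
For t = 11, 12, 13, 14, …, 21, 22, 23 the conclusion holds.
t = 24: σ(24) = 60; 60 ≥ 624/11.
Thus t = 24 disproves the claim, and no smaller t works.

t = 24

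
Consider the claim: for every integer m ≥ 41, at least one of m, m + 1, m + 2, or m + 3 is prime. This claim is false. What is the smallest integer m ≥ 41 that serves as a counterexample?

m = 48

A counterexample is any integer m ≥ 41 such that m, m + 1, m + 2, m + 3 are all composite; we check each in order.
m = 41: 41 is prime.
m = 42: 43 is prime.
m = 43: 43 is prime.
m = 44: 47 is prime.
m = 45: 47 is prime.
m = 46: 47 is prime.
m = 47: 47 is prime.
m = 48: 48 = 2 × 24; 49 = 7 × 7; 50 = 2 × 25; 51 = 3 × 17 — all composite.
So m = 48 is the smallest counterexample.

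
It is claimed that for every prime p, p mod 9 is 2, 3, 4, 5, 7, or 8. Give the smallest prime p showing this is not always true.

We need the least prime p for which the claim fails.
The first 7 eligible values, up to p = 17, all satisfy the conclusion.
p = 19: 19 mod 9 = 1 — not in {2, 3, 4, 5, 7, 8}.
Thus p = 19 disproves the claim, and no smaller p works.

p = 19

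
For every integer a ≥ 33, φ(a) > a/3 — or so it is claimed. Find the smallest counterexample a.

a = 36

A counterexample is any integer a ≥ 33 such that the claim fails; we check each in order.
For a = 33, 34, 35 the conclusion holds.
a = 36: φ(36) = 12 and 36/3 = 12, so φ(36) ≤ 36/3.
So a = 36 is the smallest counterexample.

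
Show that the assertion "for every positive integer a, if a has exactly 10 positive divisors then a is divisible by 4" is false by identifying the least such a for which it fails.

a = 162

We need the least positive integer a for which a has exactly 10 positive divisors but a is not divisible by 4.
For a = 48, 80, 112 the conclusion holds.
a = 162: τ(162) = 10; 162 mod 4 = 2.
So a = 162 is the smallest counterexample.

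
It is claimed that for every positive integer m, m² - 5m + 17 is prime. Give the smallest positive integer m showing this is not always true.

m = 13

We need the least positive integer m for which m² - 5m + 17 is not prime.
For m = 1, 2, 3, 4, …, 10, 11, 12 the conclusion holds.
m = 13: m² - 5m + 17 = 121 = 11 × 11, composite.
Hence m = 13 is a counterexample.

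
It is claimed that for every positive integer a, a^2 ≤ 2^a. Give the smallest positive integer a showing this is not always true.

We need the least positive integer a for which a^2 > 2^a.
a = 1: a^2 = 1 and 2^a = 2, so 1 ≤ 2.
a = 2: a^2 = 4 and 2^a = 4, so 4 ≤ 4.
a = 3: a^2 = 9 and 2^a = 8, so 9 > 8.
So a = 3 is the smallest counterexample.

a = 3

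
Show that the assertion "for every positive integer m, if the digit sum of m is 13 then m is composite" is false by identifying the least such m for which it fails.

m = 49: digit sum 13; 49 is composite.
m = 58: digit sum 13; 58 is composite.
m = 67: digit sum 13; 67 is prime, not composite.
So m = 67 is the smallest counterexample.

m = 67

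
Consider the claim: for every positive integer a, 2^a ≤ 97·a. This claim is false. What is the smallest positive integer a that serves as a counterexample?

A counterexample is any positive integer a such that 2^a > 97·a; we check each in order.
For a = 1, 2, 3, 4, 5, 6, 7, 8, 9 the conclusion holds.
a = 10: 2^a = 1024 and 97·a = 970, so 1024 > 970.
Hence a = 10 is a counterexample.

a = 10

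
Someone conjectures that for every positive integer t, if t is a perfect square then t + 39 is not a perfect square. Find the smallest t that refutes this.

t = 25

We need the least positive integer t for which t is a perfect square but t + 39 is a perfect square.
The first 4 eligible values, up to t = 16, all satisfy the conclusion.
t = 25: 25 = 5² and 25 + 39 = 64 = 8².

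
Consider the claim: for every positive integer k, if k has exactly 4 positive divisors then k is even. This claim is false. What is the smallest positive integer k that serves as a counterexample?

k = 15

A counterexample is any positive integer k such that k has exactly 4 positive divisors but k is odd; we check each in order.
The first 4 eligible values, up to k = 14, all satisfy the conclusion.
k = 15: divisors of 15: 1, 3, 5, 15; 15 is odd.
Hence k = 15 is a counterexample.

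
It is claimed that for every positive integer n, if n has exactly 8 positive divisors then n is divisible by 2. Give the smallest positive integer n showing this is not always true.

n = 105

A counterexample is any positive integer n such that n has exactly 8 positive divisors but n is not divisible by 2; we check each in order.
The first 12 eligible values, up to n = 104, all satisfy the conclusion.
n = 105: τ(105) = 8; 105 mod 2 = 1.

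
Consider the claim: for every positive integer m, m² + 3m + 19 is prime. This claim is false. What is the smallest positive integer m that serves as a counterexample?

A counterexample is any positive integer m such that m² + 3m + 19 is not prime; we check each in order.
For m = 1, 2, 3, 4, …, 12, 13, 14 the conclusion holds.
m = 15: m² + 3m + 19 = 289 = 17 × 17, composite.
Hence m = 15 is a counterexample.

m = 15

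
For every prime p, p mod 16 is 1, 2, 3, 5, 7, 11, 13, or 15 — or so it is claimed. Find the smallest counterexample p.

A counterexample is any prime p such that the claim fails; we check each in order.
For p = 2, 3, 5, 7, …, 29, 31, 37 the conclusion holds.
p = 41: 41 mod 16 = 9 — not in {1, 2, 3, 5, 7, 11, 13, 15}.

p = 41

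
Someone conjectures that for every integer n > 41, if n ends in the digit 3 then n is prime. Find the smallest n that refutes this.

n = 63

We need the least integer n > 41 for which n ends in the digit 3 but n is not prime.
n = 43: 43 ends in 3 and is prime.
n = 53: 53 ends in 3 and is prime.
n = 63: 63 ends in 3; 63 = 3 × 21, composite.
Hence n = 63 is a counterexample.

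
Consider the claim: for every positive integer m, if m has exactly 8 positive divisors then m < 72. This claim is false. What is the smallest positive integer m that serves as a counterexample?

m = 78

Check each positive integer m in order until m has exactly 8 positive divisors but the claim fails.
The first 8 eligible values, up to m = 70, all satisfy the conclusion.
m = 78: τ(78) = 8; 78 ≥ 72.
Hence m = 78 is a counterexample.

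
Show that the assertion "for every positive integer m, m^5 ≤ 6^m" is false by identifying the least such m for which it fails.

m = 3

Check each positive integer m in order until m^5 > 6^m.
m = 1: m^5 = 1 and 6^m = 6, so 1 ≤ 6.
m = 2: m^5 = 32 and 6^m = 36, so 32 ≤ 36.
m = 3: m^5 = 243 and 6^m = 216, so 243 > 216.
Thus m = 3 disproves the claim, and no smaller m works.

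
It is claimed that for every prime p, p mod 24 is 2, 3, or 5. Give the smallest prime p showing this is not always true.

p = 7

A counterexample is any prime p such that the claim fails; we check each in order.
p = 2: 2 mod 24 = 2.
p = 3: 3 mod 24 = 3.
p = 5: 5 mod 24 = 5.
p = 7: 7 mod 24 = 7 — not in {2, 3, 5}.
Thus p = 7 disproves the claim, and no smaller p works.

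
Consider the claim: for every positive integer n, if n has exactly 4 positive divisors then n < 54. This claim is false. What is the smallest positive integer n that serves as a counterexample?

n = 55

A counterexample is any positive integer n such that n has exactly 4 positive divisors but the claim fails; we check each in order.
For n = 6, 8, 10, 14, …, 39, 46, 51 the conclusion holds.
n = 55: τ(55) = 4; 55 ≥ 54.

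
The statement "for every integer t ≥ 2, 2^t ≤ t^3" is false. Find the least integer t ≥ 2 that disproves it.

The first 8 eligible values, up to t = 9, all satisfy the conclusion.
t = 10: 2^t = 1024 and t^3 = 1000, so 1024 > 1000.
So t = 10 is the smallest counterexample.

t = 10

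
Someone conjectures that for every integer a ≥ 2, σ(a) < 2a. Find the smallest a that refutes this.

a = 6

We need the least integer a ≥ 2 for which the claim fails.
For a = 2, 3, 4, 5 the conclusion holds.
a = 6: σ(6) = 12; 12 ≥ 12.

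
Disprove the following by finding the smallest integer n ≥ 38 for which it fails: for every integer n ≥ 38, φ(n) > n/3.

We need the least integer n ≥ 38 for which the claim fails.
n = 38: φ(38) = 18 and 38/3 = 38/3, so φ(38) > 38/3.
n = 39: φ(39) = 24 and 39/3 = 13, so φ(39) > 39/3.
n = 40: φ(40) = 16 and 40/3 = 40/3, so φ(40) > 40/3.
n = 41: φ(41) = 40 and 41/3 = 41/3, so φ(41) > 41/3.
n = 42: φ(42) = 12 and 42/3 = 14, so φ(42) ≤ 42/3.

n = 42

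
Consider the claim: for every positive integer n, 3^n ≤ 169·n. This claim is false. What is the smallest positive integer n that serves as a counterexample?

n = 7

A counterexample is any positive integer n such that 3^n > 169·n; we check each in order.
n = 1: 3^n = 3 and 169·n = 169, so 3 ≤ 169.
n = 2: 3^n = 9 and 169·n = 338, so 9 ≤ 338.
n = 3: 3^n = 27 and 169·n = 507, so 27 ≤ 507.
n = 4: 3^n = 81 and 169·n = 676, so 81 ≤ 676.
n = 5: 3^n = 243 and 169·n = 845, so 243 ≤ 845.
n = 6: 3^n = 729 and 169·n = 1014, so 729 ≤ 1014.
n = 7: 3^n = 2187 and 169·n = 1183, so 2187 > 1183.
Hence n = 7 is a counterexample.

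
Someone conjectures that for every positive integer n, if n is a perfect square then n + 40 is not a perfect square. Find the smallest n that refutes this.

Check each positive integer n in order until n is a perfect square but n + 40 is a perfect square.
n = 1: 1 + 40 = 41, not a perfect square.
n = 4: 4 + 40 = 44, not a perfect square.
n = 9: 9 = 3² and 9 + 40 = 49 = 7².

n = 9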